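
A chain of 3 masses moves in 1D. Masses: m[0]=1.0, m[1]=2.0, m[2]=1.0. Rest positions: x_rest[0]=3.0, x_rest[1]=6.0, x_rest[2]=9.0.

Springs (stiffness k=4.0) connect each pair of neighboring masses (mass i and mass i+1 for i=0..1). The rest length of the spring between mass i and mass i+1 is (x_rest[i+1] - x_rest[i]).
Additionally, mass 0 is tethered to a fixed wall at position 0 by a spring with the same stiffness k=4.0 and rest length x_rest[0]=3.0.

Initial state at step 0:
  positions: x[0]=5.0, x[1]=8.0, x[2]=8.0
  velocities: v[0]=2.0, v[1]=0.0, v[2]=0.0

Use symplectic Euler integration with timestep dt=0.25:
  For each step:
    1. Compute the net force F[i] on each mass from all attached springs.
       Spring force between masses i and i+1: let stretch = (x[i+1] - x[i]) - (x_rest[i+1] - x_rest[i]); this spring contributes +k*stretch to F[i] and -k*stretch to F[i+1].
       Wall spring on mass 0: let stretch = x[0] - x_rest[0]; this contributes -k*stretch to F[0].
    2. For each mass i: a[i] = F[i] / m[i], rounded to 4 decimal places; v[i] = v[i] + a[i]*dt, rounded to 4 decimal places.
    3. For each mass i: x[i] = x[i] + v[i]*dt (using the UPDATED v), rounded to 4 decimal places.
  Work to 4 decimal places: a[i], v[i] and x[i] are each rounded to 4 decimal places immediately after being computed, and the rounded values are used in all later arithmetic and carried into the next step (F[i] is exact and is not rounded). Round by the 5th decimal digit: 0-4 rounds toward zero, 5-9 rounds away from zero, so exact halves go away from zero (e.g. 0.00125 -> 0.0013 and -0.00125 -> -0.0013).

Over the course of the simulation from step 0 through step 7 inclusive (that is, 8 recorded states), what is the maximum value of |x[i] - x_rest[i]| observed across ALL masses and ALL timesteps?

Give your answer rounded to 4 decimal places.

Answer: 3.1449

Derivation:
Step 0: x=[5.0000 8.0000 8.0000] v=[2.0000 0.0000 0.0000]
Step 1: x=[5.0000 7.6250 8.7500] v=[0.0000 -1.5000 3.0000]
Step 2: x=[4.4063 7.0625 9.9688] v=[-2.3750 -2.2500 4.8750]
Step 3: x=[3.3750 6.5313 11.2110] v=[-4.1251 -2.1250 4.9687]
Step 4: x=[2.2891 6.1905 12.0333] v=[-4.3438 -1.3633 3.2890]
Step 5: x=[1.6062 6.0924 12.1449] v=[-2.7315 -0.3926 0.4462]
Step 6: x=[1.6433 6.1901 11.4933] v=[0.1485 0.3906 -2.6063]
Step 7: x=[2.4063 6.3823 10.2659] v=[3.0520 0.7688 -4.9095]
Max displacement = 3.1449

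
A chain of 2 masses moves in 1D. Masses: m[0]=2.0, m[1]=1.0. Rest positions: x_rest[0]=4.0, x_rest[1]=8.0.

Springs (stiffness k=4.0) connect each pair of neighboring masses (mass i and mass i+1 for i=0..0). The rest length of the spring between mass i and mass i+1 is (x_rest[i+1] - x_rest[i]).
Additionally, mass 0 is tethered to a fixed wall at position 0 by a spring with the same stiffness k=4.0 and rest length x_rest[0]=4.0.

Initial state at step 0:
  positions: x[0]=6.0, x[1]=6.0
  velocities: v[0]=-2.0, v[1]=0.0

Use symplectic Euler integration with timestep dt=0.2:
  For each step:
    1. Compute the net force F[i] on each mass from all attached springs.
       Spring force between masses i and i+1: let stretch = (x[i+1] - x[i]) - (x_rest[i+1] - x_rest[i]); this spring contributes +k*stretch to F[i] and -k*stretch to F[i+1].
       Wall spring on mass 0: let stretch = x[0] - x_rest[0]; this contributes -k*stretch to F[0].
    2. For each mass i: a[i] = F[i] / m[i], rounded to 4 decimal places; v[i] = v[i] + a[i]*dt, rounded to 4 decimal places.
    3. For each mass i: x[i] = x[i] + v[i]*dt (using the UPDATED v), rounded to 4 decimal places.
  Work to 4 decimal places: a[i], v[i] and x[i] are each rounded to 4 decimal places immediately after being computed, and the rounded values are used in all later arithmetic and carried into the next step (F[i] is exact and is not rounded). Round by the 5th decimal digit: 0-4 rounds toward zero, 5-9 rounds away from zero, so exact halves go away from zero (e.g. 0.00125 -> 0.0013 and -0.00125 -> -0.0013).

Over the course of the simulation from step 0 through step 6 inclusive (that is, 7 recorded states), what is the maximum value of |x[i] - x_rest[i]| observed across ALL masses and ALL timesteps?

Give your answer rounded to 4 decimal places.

Step 0: x=[6.0000 6.0000] v=[-2.0000 0.0000]
Step 1: x=[5.1200 6.6400] v=[-4.4000 3.2000]
Step 2: x=[3.9520 7.6768] v=[-5.8400 5.1840]
Step 3: x=[2.7658 8.7576] v=[-5.9309 5.4042]
Step 4: x=[1.8377 9.5198] v=[-4.6405 3.8108]
Step 5: x=[1.3772 9.6928] v=[-2.3027 0.8651]
Step 6: x=[1.4717 9.1753] v=[0.4727 -2.5874]
Max displacement = 2.6228

Answer: 2.6228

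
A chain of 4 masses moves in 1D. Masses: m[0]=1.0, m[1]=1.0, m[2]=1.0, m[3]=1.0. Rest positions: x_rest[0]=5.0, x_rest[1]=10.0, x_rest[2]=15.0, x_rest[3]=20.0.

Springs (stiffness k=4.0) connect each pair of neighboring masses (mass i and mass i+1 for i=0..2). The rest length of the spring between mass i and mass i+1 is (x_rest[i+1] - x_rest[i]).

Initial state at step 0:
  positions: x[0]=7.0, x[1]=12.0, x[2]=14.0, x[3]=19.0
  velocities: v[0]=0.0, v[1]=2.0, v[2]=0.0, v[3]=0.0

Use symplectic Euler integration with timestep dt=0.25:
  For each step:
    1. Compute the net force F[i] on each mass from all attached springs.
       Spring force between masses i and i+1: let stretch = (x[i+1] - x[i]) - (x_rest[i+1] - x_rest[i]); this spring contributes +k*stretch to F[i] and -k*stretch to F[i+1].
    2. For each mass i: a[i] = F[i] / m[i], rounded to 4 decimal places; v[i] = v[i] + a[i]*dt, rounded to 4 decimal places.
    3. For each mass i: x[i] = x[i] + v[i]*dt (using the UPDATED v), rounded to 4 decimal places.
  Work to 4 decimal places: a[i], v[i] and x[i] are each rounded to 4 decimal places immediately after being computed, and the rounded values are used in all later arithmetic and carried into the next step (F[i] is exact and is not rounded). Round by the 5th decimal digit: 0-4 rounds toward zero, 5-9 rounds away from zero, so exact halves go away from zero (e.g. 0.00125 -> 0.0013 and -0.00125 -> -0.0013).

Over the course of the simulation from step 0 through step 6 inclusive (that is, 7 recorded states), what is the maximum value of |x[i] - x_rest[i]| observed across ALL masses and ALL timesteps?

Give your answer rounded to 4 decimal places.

Answer: 3.0294

Derivation:
Step 0: x=[7.0000 12.0000 14.0000 19.0000] v=[0.0000 2.0000 0.0000 0.0000]
Step 1: x=[7.0000 11.7500 14.7500 19.0000] v=[0.0000 -1.0000 3.0000 0.0000]
Step 2: x=[6.9375 11.0625 15.8125 19.1875] v=[-0.2500 -2.7500 4.2500 0.7500]
Step 3: x=[6.6563 10.5313 16.5313 19.7813] v=[-1.1250 -2.1250 2.8750 2.3750]
Step 4: x=[6.0938 10.5313 16.5626 20.8126] v=[-2.2500 0.0000 0.1250 4.1250]
Step 5: x=[5.3907 10.9298 16.1485 22.0314] v=[-2.8125 1.5938 -1.6563 4.8750]
Step 6: x=[4.8224 11.2482 15.9005 23.0294] v=[-2.2734 1.2734 -0.9921 3.9921]
Max displacement = 3.0294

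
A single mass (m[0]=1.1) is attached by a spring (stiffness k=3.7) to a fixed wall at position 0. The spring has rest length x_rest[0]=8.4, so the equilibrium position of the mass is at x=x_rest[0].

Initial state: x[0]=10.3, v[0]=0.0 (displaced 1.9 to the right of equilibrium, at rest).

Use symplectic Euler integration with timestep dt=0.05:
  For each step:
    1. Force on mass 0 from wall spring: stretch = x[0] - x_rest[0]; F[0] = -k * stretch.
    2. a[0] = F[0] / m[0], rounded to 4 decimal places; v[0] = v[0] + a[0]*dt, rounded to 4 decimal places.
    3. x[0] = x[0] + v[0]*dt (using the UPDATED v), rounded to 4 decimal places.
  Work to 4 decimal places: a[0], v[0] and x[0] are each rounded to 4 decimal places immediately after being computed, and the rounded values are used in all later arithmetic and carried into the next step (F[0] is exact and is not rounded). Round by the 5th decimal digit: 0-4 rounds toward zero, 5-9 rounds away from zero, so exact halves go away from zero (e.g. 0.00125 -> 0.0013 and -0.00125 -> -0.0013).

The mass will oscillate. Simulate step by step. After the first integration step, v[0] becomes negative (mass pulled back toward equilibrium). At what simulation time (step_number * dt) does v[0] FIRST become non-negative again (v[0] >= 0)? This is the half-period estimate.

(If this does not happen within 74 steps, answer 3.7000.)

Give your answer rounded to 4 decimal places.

Step 0: x=[10.3000] v=[0.0000]
Step 1: x=[10.2840] v=[-0.3195]
Step 2: x=[10.2522] v=[-0.6364]
Step 3: x=[10.2048] v=[-0.9479]
Step 4: x=[10.1422] v=[-1.2514]
Step 5: x=[10.0650] v=[-1.5444]
Step 6: x=[9.9738] v=[-1.8244]
Step 7: x=[9.8693] v=[-2.0891]
Step 8: x=[9.7525] v=[-2.3362]
Step 9: x=[9.6243] v=[-2.5637]
Step 10: x=[9.4858] v=[-2.7696]
Step 11: x=[9.3382] v=[-2.9522]
Step 12: x=[9.1827] v=[-3.1100]
Step 13: x=[9.0206] v=[-3.2416]
Step 14: x=[8.8533] v=[-3.3460]
Step 15: x=[8.6822] v=[-3.4222]
Step 16: x=[8.5087] v=[-3.4697]
Step 17: x=[8.3343] v=[-3.4880]
Step 18: x=[8.1605] v=[-3.4770]
Step 19: x=[7.9887] v=[-3.4367]
Step 20: x=[7.8203] v=[-3.3675]
Step 21: x=[7.6568] v=[-3.2700]
Step 22: x=[7.4996] v=[-3.1450]
Step 23: x=[7.3499] v=[-2.9936]
Step 24: x=[7.2091] v=[-2.8170]
Step 25: x=[7.0783] v=[-2.6167]
Step 26: x=[6.9586] v=[-2.3944]
Step 27: x=[6.8510] v=[-2.1520]
Step 28: x=[6.7564] v=[-1.8915]
Step 29: x=[6.6756] v=[-1.6151]
Step 30: x=[6.6093] v=[-1.3251]
Step 31: x=[6.5581] v=[-1.0239]
Step 32: x=[6.5224] v=[-0.7141]
Step 33: x=[6.5025] v=[-0.3983]
Step 34: x=[6.4985] v=[-0.0792]
Step 35: x=[6.5105] v=[0.2406]
First v>=0 after going negative at step 35, time=1.7500

Answer: 1.7500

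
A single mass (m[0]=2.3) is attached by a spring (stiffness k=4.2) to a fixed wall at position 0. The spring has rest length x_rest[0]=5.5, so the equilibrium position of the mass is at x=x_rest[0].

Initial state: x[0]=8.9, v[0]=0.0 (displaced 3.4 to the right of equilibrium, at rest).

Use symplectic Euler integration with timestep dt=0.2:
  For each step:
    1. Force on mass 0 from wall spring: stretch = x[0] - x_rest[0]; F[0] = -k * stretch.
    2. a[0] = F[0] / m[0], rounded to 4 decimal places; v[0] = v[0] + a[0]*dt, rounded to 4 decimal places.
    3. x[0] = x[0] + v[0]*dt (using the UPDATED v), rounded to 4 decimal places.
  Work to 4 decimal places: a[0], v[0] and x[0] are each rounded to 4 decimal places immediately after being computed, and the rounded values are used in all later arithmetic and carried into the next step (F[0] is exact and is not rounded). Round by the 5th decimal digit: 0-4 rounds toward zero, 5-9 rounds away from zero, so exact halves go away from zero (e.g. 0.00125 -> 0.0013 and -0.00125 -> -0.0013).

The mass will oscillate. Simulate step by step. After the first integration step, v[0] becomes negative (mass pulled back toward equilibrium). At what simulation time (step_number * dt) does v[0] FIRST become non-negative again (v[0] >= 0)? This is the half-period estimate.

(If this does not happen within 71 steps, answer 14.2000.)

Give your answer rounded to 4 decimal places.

Answer: 2.4000

Derivation:
Step 0: x=[8.9000] v=[0.0000]
Step 1: x=[8.6517] v=[-1.2417]
Step 2: x=[8.1731] v=[-2.3928]
Step 3: x=[7.4993] v=[-3.3691]
Step 4: x=[6.6794] v=[-4.0993]
Step 5: x=[5.7734] v=[-4.5300]
Step 6: x=[4.8474] v=[-4.6299]
Step 7: x=[3.9691] v=[-4.3916]
Step 8: x=[3.2026] v=[-3.8325]
Step 9: x=[2.6039] v=[-2.9934]
Step 10: x=[2.2168] v=[-1.9357]
Step 11: x=[2.0695] v=[-0.7366]
Step 12: x=[2.1728] v=[0.5163]
First v>=0 after going negative at step 12, time=2.4000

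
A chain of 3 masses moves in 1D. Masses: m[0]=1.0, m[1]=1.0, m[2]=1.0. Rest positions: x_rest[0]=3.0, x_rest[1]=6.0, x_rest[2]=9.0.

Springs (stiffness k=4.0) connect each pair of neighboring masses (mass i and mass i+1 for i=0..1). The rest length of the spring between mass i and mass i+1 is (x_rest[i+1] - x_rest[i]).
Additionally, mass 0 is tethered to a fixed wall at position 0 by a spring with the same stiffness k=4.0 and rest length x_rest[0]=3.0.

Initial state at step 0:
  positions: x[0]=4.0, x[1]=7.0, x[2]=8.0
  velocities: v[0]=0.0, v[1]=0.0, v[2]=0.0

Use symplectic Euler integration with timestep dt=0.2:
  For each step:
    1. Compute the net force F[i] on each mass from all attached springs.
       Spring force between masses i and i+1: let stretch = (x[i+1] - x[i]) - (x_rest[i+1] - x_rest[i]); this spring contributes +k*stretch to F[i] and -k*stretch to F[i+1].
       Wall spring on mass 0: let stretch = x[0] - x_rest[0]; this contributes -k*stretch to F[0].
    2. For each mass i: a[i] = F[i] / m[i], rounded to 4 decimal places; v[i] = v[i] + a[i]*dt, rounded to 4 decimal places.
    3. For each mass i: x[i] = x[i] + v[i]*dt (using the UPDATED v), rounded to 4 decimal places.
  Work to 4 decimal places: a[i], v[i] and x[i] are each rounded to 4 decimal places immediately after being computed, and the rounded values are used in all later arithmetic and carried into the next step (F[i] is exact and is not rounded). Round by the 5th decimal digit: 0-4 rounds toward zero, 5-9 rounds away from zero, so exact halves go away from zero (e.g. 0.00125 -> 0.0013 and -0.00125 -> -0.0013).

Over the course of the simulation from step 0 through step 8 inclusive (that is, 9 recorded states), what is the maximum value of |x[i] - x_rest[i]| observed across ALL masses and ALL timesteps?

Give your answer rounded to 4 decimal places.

Step 0: x=[4.0000 7.0000 8.0000] v=[0.0000 0.0000 0.0000]
Step 1: x=[3.8400 6.6800 8.3200] v=[-0.8000 -1.6000 1.6000]
Step 2: x=[3.5200 6.1680 8.8576] v=[-1.6000 -2.5600 2.6880]
Step 3: x=[3.0605 5.6627 9.4449] v=[-2.2976 -2.5267 2.9363]
Step 4: x=[2.5277 5.3462 9.9070] v=[-2.6642 -1.5827 2.3105]
Step 5: x=[2.0414 5.3084 10.1194] v=[-2.4316 -0.1889 1.0619]
Step 6: x=[1.7512 5.5177 10.0420] v=[-1.4511 1.0463 -0.3869]
Step 7: x=[1.7834 5.8482 9.7207] v=[0.1611 1.6525 -1.6063]
Step 8: x=[2.1806 6.1479 9.2598] v=[1.9862 1.4987 -2.3043]
Max displacement = 1.2488

Answer: 1.2488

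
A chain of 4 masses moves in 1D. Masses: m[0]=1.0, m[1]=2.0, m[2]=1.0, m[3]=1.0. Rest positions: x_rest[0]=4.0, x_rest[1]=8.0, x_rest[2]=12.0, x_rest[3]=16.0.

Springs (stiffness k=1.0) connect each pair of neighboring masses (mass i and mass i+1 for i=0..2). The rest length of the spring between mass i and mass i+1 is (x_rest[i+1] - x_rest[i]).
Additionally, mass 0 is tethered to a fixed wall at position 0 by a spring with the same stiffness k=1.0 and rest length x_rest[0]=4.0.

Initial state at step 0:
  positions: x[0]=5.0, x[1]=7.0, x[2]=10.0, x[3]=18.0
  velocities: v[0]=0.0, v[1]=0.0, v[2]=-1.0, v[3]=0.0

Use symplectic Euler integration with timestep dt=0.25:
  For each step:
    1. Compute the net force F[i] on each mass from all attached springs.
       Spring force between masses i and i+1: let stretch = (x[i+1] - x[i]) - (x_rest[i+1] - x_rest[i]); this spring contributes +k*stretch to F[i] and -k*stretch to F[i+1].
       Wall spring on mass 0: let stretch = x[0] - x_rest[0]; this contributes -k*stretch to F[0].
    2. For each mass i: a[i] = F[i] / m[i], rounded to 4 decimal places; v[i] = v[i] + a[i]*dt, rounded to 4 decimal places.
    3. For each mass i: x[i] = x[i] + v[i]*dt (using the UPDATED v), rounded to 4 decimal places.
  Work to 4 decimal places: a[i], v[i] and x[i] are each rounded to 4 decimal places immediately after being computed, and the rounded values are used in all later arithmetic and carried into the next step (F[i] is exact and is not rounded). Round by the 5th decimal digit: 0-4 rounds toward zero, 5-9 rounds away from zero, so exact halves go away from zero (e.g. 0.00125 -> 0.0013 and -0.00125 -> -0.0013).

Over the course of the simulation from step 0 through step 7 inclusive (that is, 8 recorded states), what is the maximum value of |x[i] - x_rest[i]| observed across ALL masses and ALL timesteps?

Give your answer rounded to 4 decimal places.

Step 0: x=[5.0000 7.0000 10.0000 18.0000] v=[0.0000 0.0000 -1.0000 0.0000]
Step 1: x=[4.8125 7.0313 10.0625 17.7500] v=[-0.7500 0.1250 0.2500 -1.0000]
Step 2: x=[4.4629 7.0880 10.4160 17.2695] v=[-1.3984 0.2266 1.4141 -1.9219]
Step 3: x=[3.9984 7.1666 10.9899 16.6107] v=[-1.8579 0.3145 2.2955 -2.6353]
Step 4: x=[3.4820 7.2657 11.6761 15.8506] v=[-2.0655 0.3964 2.7449 -3.0405]
Step 5: x=[2.9845 7.3844 12.3476 15.0796] v=[-1.9901 0.4748 2.6859 -3.0841]
Step 6: x=[2.5754 7.5207 12.8796 14.3878] v=[-1.6363 0.5452 2.1281 -2.7671]
Step 7: x=[2.3145 7.6699 13.1710 13.8518] v=[-1.0438 0.5969 1.1654 -2.1442]
Max displacement = 2.1482

Answer: 2.1482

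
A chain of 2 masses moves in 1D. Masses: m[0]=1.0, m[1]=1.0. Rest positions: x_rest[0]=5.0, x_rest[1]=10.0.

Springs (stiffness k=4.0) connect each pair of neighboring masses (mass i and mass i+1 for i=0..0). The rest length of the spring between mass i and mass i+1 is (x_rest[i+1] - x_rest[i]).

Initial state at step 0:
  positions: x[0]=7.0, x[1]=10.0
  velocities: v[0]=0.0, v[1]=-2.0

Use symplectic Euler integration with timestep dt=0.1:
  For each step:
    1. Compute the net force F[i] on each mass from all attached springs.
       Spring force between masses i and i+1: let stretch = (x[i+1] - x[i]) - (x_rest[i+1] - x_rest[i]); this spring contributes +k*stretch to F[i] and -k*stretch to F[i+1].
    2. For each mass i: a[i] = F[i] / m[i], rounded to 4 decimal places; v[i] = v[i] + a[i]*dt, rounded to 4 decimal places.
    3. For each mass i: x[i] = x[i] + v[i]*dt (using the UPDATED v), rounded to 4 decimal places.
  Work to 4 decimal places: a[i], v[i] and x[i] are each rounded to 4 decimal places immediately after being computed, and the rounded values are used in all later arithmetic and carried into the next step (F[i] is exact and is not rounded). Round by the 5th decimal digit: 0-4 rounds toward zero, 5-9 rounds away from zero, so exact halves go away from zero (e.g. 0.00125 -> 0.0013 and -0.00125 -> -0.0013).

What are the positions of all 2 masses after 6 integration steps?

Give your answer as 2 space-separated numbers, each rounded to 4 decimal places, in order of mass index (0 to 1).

Step 0: x=[7.0000 10.0000] v=[0.0000 -2.0000]
Step 1: x=[6.9200 9.8800] v=[-0.8000 -1.2000]
Step 2: x=[6.7584 9.8416] v=[-1.6160 -0.3840]
Step 3: x=[6.5201 9.8799] v=[-2.3827 0.3827]
Step 4: x=[6.2162 9.9838] v=[-3.0388 1.0388]
Step 5: x=[5.8630 10.1370] v=[-3.5318 1.5318]
Step 6: x=[5.4808 10.3192] v=[-3.8222 1.8222]

Answer: 5.4808 10.3192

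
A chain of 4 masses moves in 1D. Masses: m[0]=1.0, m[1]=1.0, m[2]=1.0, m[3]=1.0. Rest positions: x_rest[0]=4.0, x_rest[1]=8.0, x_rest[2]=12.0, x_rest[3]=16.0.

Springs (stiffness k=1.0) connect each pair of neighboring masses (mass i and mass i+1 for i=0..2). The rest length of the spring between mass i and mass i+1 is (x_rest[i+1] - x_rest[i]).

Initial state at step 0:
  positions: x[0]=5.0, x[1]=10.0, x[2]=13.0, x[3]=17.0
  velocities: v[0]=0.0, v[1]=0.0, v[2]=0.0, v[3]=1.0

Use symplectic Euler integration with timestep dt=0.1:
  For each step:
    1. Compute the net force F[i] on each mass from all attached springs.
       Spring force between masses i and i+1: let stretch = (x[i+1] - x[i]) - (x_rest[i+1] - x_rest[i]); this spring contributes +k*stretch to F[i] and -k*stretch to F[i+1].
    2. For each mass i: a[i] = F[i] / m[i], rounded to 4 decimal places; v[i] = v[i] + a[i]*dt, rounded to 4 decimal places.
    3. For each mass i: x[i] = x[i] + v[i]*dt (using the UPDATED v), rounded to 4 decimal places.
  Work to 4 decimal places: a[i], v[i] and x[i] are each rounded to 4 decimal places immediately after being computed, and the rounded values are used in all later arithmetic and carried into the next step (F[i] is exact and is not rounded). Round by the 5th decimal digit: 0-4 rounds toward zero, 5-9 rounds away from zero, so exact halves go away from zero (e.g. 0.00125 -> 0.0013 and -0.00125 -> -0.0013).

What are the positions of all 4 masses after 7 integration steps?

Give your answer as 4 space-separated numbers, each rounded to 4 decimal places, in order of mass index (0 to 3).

Answer: 5.2441 9.5129 13.2851 17.6581

Derivation:
Step 0: x=[5.0000 10.0000 13.0000 17.0000] v=[0.0000 0.0000 0.0000 1.0000]
Step 1: x=[5.0100 9.9800 13.0100 17.1000] v=[0.1000 -0.2000 0.1000 1.0000]
Step 2: x=[5.0297 9.9406 13.0306 17.1991] v=[0.1970 -0.3940 0.2060 0.9910]
Step 3: x=[5.0585 9.8830 13.0620 17.2965] v=[0.2881 -0.5761 0.3139 0.9742]
Step 4: x=[5.0956 9.8089 13.1040 17.3916] v=[0.3706 -0.7407 0.4195 0.9508]
Step 5: x=[5.1398 9.7207 13.1559 17.4838] v=[0.4419 -0.8825 0.5188 0.9220]
Step 6: x=[5.1898 9.6210 13.2167 17.5727] v=[0.5000 -0.9971 0.6081 0.8892]
Step 7: x=[5.2441 9.5129 13.2851 17.6581] v=[0.5431 -1.0807 0.6841 0.8536]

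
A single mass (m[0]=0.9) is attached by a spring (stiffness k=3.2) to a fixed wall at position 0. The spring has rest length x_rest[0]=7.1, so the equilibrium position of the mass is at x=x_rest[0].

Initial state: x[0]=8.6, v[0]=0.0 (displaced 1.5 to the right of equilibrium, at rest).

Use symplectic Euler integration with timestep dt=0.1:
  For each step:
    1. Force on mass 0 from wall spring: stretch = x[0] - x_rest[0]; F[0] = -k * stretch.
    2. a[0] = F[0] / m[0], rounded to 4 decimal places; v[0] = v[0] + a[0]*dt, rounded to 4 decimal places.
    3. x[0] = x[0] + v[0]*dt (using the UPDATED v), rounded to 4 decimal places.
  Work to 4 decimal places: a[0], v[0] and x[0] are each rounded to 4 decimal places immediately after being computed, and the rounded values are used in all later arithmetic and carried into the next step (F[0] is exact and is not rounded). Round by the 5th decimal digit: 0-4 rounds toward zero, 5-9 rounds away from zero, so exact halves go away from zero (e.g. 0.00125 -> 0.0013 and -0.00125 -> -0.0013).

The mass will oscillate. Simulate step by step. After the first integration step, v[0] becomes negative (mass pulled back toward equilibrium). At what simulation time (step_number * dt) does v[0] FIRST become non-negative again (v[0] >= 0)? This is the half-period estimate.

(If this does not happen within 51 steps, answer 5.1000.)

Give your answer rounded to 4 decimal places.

Step 0: x=[8.6000] v=[0.0000]
Step 1: x=[8.5467] v=[-0.5333]
Step 2: x=[8.4419] v=[-1.0477]
Step 3: x=[8.2894] v=[-1.5248]
Step 4: x=[8.0946] v=[-1.9477]
Step 5: x=[7.8645] v=[-2.3013]
Step 6: x=[7.6072] v=[-2.5731]
Step 7: x=[7.3319] v=[-2.7534]
Step 8: x=[7.0483] v=[-2.8359]
Step 9: x=[6.7666] v=[-2.8175]
Step 10: x=[6.4967] v=[-2.6990]
Step 11: x=[6.2483] v=[-2.4845]
Step 12: x=[6.0301] v=[-2.1817]
Step 13: x=[5.8500] v=[-1.8013]
Step 14: x=[5.7143] v=[-1.3569]
Step 15: x=[5.6279] v=[-0.8642]
Step 16: x=[5.5938] v=[-0.3408]
Step 17: x=[5.6133] v=[0.1947]
First v>=0 after going negative at step 17, time=1.7000

Answer: 1.7000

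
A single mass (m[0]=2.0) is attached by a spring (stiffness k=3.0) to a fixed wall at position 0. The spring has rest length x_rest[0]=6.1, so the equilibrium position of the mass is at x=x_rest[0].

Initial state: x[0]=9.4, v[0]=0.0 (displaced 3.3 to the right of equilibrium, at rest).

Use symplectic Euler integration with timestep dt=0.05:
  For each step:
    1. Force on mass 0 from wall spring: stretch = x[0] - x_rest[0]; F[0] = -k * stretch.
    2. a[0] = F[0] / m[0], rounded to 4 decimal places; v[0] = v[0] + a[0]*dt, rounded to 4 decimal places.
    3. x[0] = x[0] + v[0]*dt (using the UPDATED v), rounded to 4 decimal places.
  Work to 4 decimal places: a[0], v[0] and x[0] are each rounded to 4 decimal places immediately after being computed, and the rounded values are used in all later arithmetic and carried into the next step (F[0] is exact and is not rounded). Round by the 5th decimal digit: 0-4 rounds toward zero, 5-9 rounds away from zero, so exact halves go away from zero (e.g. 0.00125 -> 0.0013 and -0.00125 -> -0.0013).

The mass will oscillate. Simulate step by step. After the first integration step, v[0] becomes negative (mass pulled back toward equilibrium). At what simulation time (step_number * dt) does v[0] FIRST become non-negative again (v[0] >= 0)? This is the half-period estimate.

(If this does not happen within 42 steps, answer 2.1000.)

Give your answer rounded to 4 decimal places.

Step 0: x=[9.4000] v=[0.0000]
Step 1: x=[9.3876] v=[-0.2475]
Step 2: x=[9.3629] v=[-0.4941]
Step 3: x=[9.3260] v=[-0.7388]
Step 4: x=[9.2770] v=[-0.9808]
Step 5: x=[9.2160] v=[-1.2191]
Step 6: x=[9.1434] v=[-1.4528]
Step 7: x=[9.0593] v=[-1.6811]
Step 8: x=[8.9641] v=[-1.9031]
Step 9: x=[8.8582] v=[-2.1179]
Step 10: x=[8.7420] v=[-2.3248]
Step 11: x=[8.6159] v=[-2.5230]
Step 12: x=[8.4803] v=[-2.7117]
Step 13: x=[8.3358] v=[-2.8902]
Step 14: x=[8.1829] v=[-3.0579]
Step 15: x=[8.0222] v=[-3.2141]
Step 16: x=[7.8543] v=[-3.3583]
Step 17: x=[7.6798] v=[-3.4899]
Step 18: x=[7.4994] v=[-3.6084]
Step 19: x=[7.3137] v=[-3.7134]
Step 20: x=[7.1235] v=[-3.8044]
Step 21: x=[6.9294] v=[-3.8812]
Step 22: x=[6.7322] v=[-3.9434]
Step 23: x=[6.5327] v=[-3.9908]
Step 24: x=[6.3315] v=[-4.0233]
Step 25: x=[6.1295] v=[-4.0407]
Step 26: x=[5.9274] v=[-4.0429]
Step 27: x=[5.7259] v=[-4.0300]
Step 28: x=[5.5258] v=[-4.0019]
Step 29: x=[5.3279] v=[-3.9588]
Step 30: x=[5.1329] v=[-3.9009]
Step 31: x=[4.9415] v=[-3.8284]
Step 32: x=[4.7544] v=[-3.7415]
Step 33: x=[4.5724] v=[-3.6406]
Step 34: x=[4.3961] v=[-3.5260]
Step 35: x=[4.2262] v=[-3.3982]
Step 36: x=[4.0633] v=[-3.2577]
Step 37: x=[3.9081] v=[-3.1049]
Step 38: x=[3.7611] v=[-2.9405]
Step 39: x=[3.6228] v=[-2.7651]
Step 40: x=[3.4938] v=[-2.5793]
Step 41: x=[3.3746] v=[-2.3838]
Step 42: x=[3.2656] v=[-2.1794]
v[0] did not become non-negative within 42 steps; using fallback time=2.1000

Answer: 2.1000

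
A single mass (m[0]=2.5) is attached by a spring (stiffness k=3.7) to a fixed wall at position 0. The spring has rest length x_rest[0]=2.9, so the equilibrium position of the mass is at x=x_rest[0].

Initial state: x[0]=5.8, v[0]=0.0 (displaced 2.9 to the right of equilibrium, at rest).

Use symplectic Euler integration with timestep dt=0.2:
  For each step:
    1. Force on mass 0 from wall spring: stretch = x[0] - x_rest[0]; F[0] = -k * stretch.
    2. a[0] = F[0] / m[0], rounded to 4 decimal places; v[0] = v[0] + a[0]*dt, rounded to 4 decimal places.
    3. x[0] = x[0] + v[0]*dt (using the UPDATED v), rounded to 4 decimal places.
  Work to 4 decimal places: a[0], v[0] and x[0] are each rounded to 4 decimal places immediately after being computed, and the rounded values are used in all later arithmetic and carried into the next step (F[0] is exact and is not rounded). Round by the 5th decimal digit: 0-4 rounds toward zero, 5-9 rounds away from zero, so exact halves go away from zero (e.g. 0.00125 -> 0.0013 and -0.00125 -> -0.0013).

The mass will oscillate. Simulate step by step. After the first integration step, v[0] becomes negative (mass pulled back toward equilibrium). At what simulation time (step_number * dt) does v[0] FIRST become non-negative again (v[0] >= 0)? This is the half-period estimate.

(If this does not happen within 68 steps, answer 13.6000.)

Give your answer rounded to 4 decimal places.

Step 0: x=[5.8000] v=[0.0000]
Step 1: x=[5.6283] v=[-0.8584]
Step 2: x=[5.2951] v=[-1.6660]
Step 3: x=[4.8201] v=[-2.3749]
Step 4: x=[4.2315] v=[-2.9432]
Step 5: x=[3.5640] v=[-3.3373]
Step 6: x=[2.8572] v=[-3.5338]
Step 7: x=[2.1530] v=[-3.5211]
Step 8: x=[1.4930] v=[-3.3000]
Step 9: x=[0.9163] v=[-2.8835]
Step 10: x=[0.4570] v=[-2.2963]
Step 11: x=[0.1424] v=[-1.5732]
Step 12: x=[-0.0090] v=[-0.7570]
Step 13: x=[0.0118] v=[0.1041]
First v>=0 after going negative at step 13, time=2.6000

Answer: 2.6000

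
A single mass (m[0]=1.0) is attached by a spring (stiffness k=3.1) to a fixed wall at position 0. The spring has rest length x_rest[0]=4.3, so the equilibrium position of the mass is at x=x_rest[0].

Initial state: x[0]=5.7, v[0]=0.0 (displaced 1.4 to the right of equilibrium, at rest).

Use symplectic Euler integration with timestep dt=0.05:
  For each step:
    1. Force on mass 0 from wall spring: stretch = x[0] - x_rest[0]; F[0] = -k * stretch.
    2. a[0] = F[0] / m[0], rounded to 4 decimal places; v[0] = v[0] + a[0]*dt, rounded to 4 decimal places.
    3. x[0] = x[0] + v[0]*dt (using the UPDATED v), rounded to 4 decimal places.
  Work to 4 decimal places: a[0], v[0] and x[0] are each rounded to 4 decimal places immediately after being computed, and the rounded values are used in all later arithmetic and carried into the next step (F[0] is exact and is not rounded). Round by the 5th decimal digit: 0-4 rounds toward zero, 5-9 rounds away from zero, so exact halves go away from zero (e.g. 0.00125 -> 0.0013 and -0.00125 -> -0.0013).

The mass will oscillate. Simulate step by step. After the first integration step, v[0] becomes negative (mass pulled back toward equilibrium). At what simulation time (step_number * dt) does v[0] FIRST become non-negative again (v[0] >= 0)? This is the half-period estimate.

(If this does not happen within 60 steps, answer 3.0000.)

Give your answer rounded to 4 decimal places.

Answer: 1.8000

Derivation:
Step 0: x=[5.7000] v=[0.0000]
Step 1: x=[5.6892] v=[-0.2170]
Step 2: x=[5.6676] v=[-0.4323]
Step 3: x=[5.6354] v=[-0.6443]
Step 4: x=[5.5928] v=[-0.8513]
Step 5: x=[5.5402] v=[-1.0517]
Step 6: x=[5.4780] v=[-1.2439]
Step 7: x=[5.4067] v=[-1.4265]
Step 8: x=[5.3268] v=[-1.5980]
Step 9: x=[5.2389] v=[-1.7572]
Step 10: x=[5.1438] v=[-1.9027]
Step 11: x=[5.0421] v=[-2.0335]
Step 12: x=[4.9347] v=[-2.1485]
Step 13: x=[4.8224] v=[-2.2469]
Step 14: x=[4.7060] v=[-2.3279]
Step 15: x=[4.5865] v=[-2.3908]
Step 16: x=[4.4647] v=[-2.4352]
Step 17: x=[4.3417] v=[-2.4607]
Step 18: x=[4.2183] v=[-2.4672]
Step 19: x=[4.0956] v=[-2.4545]
Step 20: x=[3.9745] v=[-2.4228]
Step 21: x=[3.8559] v=[-2.3723]
Step 22: x=[3.7407] v=[-2.3035]
Step 23: x=[3.6299] v=[-2.2168]
Step 24: x=[3.5243] v=[-2.1129]
Step 25: x=[3.4247] v=[-1.9927]
Step 26: x=[3.3319] v=[-1.8570]
Step 27: x=[3.2466] v=[-1.7069]
Step 28: x=[3.1694] v=[-1.5436]
Step 29: x=[3.1010] v=[-1.3684]
Step 30: x=[3.0419] v=[-1.1826]
Step 31: x=[2.9925] v=[-0.9876]
Step 32: x=[2.9533] v=[-0.7849]
Step 33: x=[2.9245] v=[-0.5762]
Step 34: x=[2.9064] v=[-0.3630]
Step 35: x=[2.8991] v=[-0.1470]
Step 36: x=[2.9026] v=[0.0701]
First v>=0 after going negative at step 36, time=1.8000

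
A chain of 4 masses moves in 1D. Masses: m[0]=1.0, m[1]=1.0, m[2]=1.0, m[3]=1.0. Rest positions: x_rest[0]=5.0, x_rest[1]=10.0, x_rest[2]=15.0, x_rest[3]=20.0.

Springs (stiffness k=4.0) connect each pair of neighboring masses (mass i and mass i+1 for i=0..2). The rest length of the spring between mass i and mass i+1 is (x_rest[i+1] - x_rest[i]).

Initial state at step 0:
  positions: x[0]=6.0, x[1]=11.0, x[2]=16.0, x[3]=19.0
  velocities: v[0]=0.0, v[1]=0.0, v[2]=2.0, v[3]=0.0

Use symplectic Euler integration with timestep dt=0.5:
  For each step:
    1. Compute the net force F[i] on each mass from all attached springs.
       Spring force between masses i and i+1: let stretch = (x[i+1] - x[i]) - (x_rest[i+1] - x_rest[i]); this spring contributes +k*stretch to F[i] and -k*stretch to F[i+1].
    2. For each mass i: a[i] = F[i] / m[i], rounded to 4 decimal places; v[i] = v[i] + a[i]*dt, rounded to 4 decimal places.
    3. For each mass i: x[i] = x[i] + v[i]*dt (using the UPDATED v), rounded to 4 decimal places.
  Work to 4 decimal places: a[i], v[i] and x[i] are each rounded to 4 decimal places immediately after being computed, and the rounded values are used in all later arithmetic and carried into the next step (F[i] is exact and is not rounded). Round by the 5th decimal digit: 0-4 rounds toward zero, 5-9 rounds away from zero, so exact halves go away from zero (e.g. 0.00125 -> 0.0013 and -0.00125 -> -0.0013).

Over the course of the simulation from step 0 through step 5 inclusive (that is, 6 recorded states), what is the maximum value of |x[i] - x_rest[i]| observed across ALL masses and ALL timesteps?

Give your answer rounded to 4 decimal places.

Answer: 2.0000

Derivation:
Step 0: x=[6.0000 11.0000 16.0000 19.0000] v=[0.0000 0.0000 2.0000 0.0000]
Step 1: x=[6.0000 11.0000 15.0000 21.0000] v=[0.0000 0.0000 -2.0000 4.0000]
Step 2: x=[6.0000 10.0000 16.0000 22.0000] v=[0.0000 -2.0000 2.0000 2.0000]
Step 3: x=[5.0000 11.0000 17.0000 22.0000] v=[-2.0000 2.0000 2.0000 0.0000]
Step 4: x=[5.0000 12.0000 17.0000 22.0000] v=[0.0000 2.0000 0.0000 0.0000]
Step 5: x=[7.0000 11.0000 17.0000 22.0000] v=[4.0000 -2.0000 0.0000 0.0000]
Max displacement = 2.0000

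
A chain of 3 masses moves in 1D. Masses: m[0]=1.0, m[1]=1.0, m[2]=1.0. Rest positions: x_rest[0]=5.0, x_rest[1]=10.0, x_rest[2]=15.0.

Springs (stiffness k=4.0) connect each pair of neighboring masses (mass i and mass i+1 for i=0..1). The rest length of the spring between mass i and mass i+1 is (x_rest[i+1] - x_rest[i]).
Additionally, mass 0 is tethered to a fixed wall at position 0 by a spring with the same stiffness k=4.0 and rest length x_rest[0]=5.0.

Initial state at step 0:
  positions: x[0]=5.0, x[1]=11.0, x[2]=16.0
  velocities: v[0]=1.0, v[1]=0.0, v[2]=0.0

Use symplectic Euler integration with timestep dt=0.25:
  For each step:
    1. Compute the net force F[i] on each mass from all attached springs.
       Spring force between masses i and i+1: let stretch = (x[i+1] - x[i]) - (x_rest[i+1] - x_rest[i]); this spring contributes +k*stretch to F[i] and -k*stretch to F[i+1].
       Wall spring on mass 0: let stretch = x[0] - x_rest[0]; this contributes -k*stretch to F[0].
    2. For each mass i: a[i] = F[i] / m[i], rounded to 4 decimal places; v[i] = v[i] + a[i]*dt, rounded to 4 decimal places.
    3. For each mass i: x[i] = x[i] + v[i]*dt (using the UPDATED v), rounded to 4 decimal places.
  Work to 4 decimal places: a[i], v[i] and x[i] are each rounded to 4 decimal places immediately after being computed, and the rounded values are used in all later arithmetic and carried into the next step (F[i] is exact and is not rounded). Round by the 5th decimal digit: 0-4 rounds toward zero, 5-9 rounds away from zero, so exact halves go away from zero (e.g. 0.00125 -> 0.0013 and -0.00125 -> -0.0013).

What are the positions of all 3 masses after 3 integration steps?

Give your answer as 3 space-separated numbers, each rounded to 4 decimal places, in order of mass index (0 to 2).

Step 0: x=[5.0000 11.0000 16.0000] v=[1.0000 0.0000 0.0000]
Step 1: x=[5.5000 10.7500 16.0000] v=[2.0000 -1.0000 0.0000]
Step 2: x=[5.9375 10.5000 15.9375] v=[1.7500 -1.0000 -0.2500]
Step 3: x=[6.0313 10.4688 15.7656] v=[0.3750 -0.1250 -0.6875]

Answer: 6.0313 10.4688 15.7656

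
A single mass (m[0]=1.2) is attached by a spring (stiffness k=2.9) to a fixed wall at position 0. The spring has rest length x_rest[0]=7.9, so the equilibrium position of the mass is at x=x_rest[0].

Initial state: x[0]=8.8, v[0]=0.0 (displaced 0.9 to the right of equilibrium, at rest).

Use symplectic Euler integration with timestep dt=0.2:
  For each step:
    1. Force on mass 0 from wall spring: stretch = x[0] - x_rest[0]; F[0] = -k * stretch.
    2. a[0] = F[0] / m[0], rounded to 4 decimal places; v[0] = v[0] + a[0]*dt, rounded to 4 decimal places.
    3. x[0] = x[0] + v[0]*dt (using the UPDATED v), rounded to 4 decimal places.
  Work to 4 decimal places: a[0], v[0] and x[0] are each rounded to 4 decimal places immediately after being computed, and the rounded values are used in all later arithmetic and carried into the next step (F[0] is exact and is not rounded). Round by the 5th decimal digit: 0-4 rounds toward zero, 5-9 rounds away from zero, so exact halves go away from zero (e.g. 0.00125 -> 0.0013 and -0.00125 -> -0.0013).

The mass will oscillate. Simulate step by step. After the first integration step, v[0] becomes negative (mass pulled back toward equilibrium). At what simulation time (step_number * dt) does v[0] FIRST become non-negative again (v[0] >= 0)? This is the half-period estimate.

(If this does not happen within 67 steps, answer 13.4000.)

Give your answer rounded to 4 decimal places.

Answer: 2.2000

Derivation:
Step 0: x=[8.8000] v=[0.0000]
Step 1: x=[8.7130] v=[-0.4350]
Step 2: x=[8.5474] v=[-0.8280]
Step 3: x=[8.3192] v=[-1.1409]
Step 4: x=[8.0505] v=[-1.3435]
Step 5: x=[7.7673] v=[-1.4162]
Step 6: x=[7.4969] v=[-1.3521]
Step 7: x=[7.2654] v=[-1.1573]
Step 8: x=[7.0953] v=[-0.8506]
Step 9: x=[7.0030] v=[-0.4617]
Step 10: x=[6.9974] v=[-0.0281]
Step 11: x=[7.0790] v=[0.4082]
First v>=0 after going negative at step 11, time=2.2000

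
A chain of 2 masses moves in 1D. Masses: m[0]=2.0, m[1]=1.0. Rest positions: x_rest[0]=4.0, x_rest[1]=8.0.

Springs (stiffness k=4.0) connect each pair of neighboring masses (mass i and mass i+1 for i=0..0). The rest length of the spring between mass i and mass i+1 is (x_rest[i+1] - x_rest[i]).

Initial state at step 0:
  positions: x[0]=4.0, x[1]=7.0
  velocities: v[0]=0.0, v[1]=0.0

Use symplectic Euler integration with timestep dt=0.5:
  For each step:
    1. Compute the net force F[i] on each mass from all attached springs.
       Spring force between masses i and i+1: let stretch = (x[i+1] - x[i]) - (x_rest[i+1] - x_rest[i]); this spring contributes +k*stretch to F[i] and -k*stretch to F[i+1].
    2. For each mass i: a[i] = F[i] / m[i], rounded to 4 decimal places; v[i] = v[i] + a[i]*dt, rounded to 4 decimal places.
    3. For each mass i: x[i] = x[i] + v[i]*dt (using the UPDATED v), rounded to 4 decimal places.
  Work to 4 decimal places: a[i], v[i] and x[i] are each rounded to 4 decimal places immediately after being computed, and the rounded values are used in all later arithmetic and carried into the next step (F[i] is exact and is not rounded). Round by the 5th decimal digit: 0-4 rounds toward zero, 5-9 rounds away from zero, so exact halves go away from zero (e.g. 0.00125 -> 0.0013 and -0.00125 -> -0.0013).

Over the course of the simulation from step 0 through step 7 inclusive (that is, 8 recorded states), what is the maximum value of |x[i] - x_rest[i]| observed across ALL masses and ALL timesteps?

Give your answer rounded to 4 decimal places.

Answer: 1.1250

Derivation:
Step 0: x=[4.0000 7.0000] v=[0.0000 0.0000]
Step 1: x=[3.5000 8.0000] v=[-1.0000 2.0000]
Step 2: x=[3.2500 8.5000] v=[-0.5000 1.0000]
Step 3: x=[3.6250 7.7500] v=[0.7500 -1.5000]
Step 4: x=[4.0625 6.8750] v=[0.8750 -1.7500]
Step 5: x=[3.9063 7.1875] v=[-0.3125 0.6250]
Step 6: x=[3.3907 8.2188] v=[-1.0313 2.0626]
Step 7: x=[3.2891 8.4220] v=[-0.2032 0.4064]
Max displacement = 1.1250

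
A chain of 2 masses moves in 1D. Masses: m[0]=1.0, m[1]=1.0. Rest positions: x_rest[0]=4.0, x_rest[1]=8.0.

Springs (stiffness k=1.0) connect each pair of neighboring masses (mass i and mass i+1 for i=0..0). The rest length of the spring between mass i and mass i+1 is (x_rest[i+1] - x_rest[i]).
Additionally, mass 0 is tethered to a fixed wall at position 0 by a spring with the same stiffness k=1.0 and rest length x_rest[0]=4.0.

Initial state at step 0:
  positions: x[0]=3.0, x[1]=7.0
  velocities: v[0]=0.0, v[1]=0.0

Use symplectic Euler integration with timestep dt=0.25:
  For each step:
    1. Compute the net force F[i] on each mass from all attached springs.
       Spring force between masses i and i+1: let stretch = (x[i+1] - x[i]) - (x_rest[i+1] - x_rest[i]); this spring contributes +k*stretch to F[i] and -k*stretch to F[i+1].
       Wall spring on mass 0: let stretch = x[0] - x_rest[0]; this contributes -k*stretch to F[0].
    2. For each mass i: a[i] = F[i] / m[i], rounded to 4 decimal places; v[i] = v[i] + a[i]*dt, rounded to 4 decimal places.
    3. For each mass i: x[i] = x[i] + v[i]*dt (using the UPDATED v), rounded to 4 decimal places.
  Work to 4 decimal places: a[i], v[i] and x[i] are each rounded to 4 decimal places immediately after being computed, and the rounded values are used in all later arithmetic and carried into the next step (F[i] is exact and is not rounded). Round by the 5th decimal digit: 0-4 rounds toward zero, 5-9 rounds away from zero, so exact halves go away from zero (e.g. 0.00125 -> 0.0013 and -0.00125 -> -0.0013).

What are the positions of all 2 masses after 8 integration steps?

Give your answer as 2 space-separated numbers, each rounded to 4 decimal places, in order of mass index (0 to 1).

Answer: 4.0840 7.5370

Derivation:
Step 0: x=[3.0000 7.0000] v=[0.0000 0.0000]
Step 1: x=[3.0625 7.0000] v=[0.2500 0.0000]
Step 2: x=[3.1797 7.0039] v=[0.4688 0.0156]
Step 3: x=[3.3372 7.0188] v=[0.6299 0.0596]
Step 4: x=[3.5162 7.0536] v=[0.7160 0.1392]
Step 5: x=[3.6965 7.1173] v=[0.7213 0.2549]
Step 6: x=[3.8596 7.2172] v=[0.6524 0.3997]
Step 7: x=[3.9913 7.3573] v=[0.5269 0.5603]
Step 8: x=[4.0840 7.5370] v=[0.3706 0.7188]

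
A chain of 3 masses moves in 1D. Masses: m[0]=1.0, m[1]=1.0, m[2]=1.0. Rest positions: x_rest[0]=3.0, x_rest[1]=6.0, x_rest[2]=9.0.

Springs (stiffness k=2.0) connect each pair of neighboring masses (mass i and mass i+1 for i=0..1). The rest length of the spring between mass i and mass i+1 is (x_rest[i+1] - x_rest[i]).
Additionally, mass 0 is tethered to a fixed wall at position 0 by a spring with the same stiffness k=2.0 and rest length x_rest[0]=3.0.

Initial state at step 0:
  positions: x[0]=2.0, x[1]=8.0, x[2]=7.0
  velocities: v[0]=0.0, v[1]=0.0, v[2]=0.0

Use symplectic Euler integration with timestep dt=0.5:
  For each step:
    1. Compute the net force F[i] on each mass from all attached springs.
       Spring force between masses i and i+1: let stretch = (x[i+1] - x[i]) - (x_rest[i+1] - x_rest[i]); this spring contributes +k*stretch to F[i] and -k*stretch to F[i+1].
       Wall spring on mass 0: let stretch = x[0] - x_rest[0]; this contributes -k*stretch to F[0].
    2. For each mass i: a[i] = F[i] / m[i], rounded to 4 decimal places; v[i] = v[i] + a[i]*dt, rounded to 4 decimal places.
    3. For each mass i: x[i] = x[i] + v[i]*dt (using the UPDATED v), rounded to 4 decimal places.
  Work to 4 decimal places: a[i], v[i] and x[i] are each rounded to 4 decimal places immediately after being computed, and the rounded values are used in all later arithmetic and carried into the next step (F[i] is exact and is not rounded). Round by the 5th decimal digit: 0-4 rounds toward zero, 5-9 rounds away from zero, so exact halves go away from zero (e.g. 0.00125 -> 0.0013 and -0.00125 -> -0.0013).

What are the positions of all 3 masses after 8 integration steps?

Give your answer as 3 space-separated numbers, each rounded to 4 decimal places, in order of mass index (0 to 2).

Answer: 1.8516 8.1368 8.5627

Derivation:
Step 0: x=[2.0000 8.0000 7.0000] v=[0.0000 0.0000 0.0000]
Step 1: x=[4.0000 4.5000 9.0000] v=[4.0000 -7.0000 4.0000]
Step 2: x=[4.2500 3.0000 10.2500] v=[0.5000 -3.0000 2.5000]
Step 3: x=[1.7500 5.7500 9.3750] v=[-5.0000 5.5000 -1.7500]
Step 4: x=[0.3750 8.3125 8.1875] v=[-2.7500 5.1250 -2.3750]
Step 5: x=[2.7813 6.8438 8.5625] v=[4.8125 -2.9375 0.7500]
Step 6: x=[5.8282 4.2032 9.5782] v=[6.0937 -5.2813 2.0313]
Step 7: x=[5.1485 5.0626 9.4064] v=[-1.3595 1.7187 -0.3437]
Step 8: x=[1.8516 8.1368 8.5627] v=[-6.5939 6.1484 -1.6875]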